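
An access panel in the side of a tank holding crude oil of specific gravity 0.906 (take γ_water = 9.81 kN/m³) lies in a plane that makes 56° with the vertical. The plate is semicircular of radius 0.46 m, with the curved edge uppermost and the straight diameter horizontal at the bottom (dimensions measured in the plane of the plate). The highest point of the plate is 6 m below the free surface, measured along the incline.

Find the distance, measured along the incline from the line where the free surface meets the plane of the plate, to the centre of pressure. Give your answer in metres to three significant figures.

y_p = 6.27 m

γ = 0.906 × 9.81 = 8.88786 kN/m³.
The plate makes 56° with the vertical, i.e. θ = 90° − 56° = 34° to the horizontal. Measuring y along the incline from the free-surface line, vertical depth h = y·sinθ with sinθ = 0.559193.
The centroid lies 4r/(3π) = 0.19523 m above the diameter, so r − 4r/(3π) = 0.46 − 0.19523 = 0.26477 m below the topmost point, so y_c = 6 + 0.26477 = 6.26477 m and h_c = 6.26477 × 0.559193 = 3.50322 m.
A = πr²/2 = π × 0.46²/2 = 0.332381 m².
Resultant F = γ·h_c·A = 8.88786 × 3.50322 × 0.332381 = 10.3491 kN.
I_c = (π/8 − 8/(9π))·r⁴ = 0.109757 × 0.46⁴ = 0.00491432 m⁴.
Centre of pressure: y_p = y_c + I_c/(y_c·A) = 6.26477 + 0.00491432/(6.26477 × 0.332381) = 6.26477 + 0.00236005 = 6.26713 m along the plane.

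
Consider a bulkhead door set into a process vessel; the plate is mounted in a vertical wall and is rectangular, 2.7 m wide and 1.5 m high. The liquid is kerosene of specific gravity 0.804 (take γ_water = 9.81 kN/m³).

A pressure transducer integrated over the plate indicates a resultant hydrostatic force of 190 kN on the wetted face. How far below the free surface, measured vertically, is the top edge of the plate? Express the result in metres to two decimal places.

d_top ≈ 5.20 m

γ = 0.804 × 9.81 = 7.88724 kN/m³.
A = 2.7 × 1.5 = 4.05 m².
From F = γ·h_c·A, the centroid depth is h_c = 190/(7.88724 × 4.05) = 5.94804 m.
The centroid lies 1.5/2 = 0.75 m below the top edge, so the top edge sits at h_top = 5.94804 − 0.75 = 5.19804 m below the surface.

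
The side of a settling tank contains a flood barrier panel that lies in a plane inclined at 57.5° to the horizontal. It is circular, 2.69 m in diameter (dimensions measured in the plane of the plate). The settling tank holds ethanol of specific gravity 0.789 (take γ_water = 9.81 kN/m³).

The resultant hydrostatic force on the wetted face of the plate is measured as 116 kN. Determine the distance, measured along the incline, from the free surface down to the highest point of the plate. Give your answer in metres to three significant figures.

y_top ≈ 1.78 m

γ = 0.789 × 9.81 = 7.74009 kN/m³.
A = π(1.345)² = 5.68322 m².
From F = γ·h_c·A, the centroid depth is h_c = 116/(7.74009 × 5.68322) = 2.63704 m.
Let θ = 57.5° be the plate's angle to the horizontal; measure y along the incline from where the plane meets the free surface. Vertical depth h = y·sinθ with sinθ = 0.843391.
Along the incline, y_c = h_c/sinθ = 2.63704/0.843391 = 3.12671 m.
The centroid is at the centre, 1.345 m below the top of the plate, so the highest point sits at y_top = 3.12671 − 1.345 = 1.78171 m along the incline.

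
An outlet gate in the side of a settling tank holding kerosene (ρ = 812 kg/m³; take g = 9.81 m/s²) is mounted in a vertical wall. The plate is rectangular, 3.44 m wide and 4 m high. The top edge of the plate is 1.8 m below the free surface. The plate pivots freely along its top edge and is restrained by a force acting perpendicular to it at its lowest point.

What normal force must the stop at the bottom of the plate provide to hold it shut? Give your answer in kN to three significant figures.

P ≈ 245 kN

γ = ρg = 812 × 9.81 / 1000 = 7.96572 kN/m³.
The centroid lies 4/2 = 2 m below the top edge, so the centroid depth is h_c = 1.8 + 2 = 3.8 m.
A = 3.44 × 4 = 13.76 m².
Resultant F = γ·h_c·A = 7.96572 × 3.8 × 13.76 = 416.512 kN.
I_c = b·h³/12 = 3.44 × 4³/12 = 18.3467 m⁴.
Centre of pressure: y_p = y_c + I_c/(y_c·A) = 3.8 + 18.3467/(3.8 × 13.76) = 3.8 + 0.350878 = 4.15088 m along the plane.
The resultant acts 2 + 0.350878 = 2.35088 m (along the plate) below the hinge at the top edge, so the moment about the hinge is M = F × 2.35088 = 416.512 × 2.35088 = 979.17 kN·m.
A normal force at the bottom, 4 m from the hinge, must supply this moment: P = 979.17/4 = 244.792 kN.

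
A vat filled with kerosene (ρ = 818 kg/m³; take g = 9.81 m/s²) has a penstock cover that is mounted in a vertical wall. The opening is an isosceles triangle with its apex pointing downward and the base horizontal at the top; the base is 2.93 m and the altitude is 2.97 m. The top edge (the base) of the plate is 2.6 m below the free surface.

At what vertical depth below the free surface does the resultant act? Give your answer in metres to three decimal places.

h_p = 3.727 m

γ = ρg = 818 × 9.81 / 1000 = 8.02458 kN/m³.
With the apex down, the centroid sits h/3 = 2.97/3 = 0.99 m below the base (the top edge), so the centroid depth is h_c = 2.6 + 0.99 = 3.59 m.
A = ½ × 2.93 × 2.97 = 4.35105 m².
Resultant F = γ·h_c·A = 8.02458 × 3.59 × 4.35105 = 125.346 kN.
I_c = b·h³/36 = 2.93 × 2.97³/36 = 2.13223 m⁴.
Centre of pressure: y_p = y_c + I_c/(y_c·A) = 3.59 + 2.13223/(3.59 × 4.35105) = 3.59 + 0.136504 = 3.7265 m along the plane.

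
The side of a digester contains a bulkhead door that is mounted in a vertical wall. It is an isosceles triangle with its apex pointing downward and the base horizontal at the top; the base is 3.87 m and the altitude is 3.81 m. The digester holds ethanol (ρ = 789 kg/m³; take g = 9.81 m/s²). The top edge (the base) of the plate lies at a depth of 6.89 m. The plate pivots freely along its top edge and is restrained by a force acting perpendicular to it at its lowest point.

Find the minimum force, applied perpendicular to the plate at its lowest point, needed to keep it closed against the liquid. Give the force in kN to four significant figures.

γ = ρg = 789 × 9.81 / 1000 = 7.74009 kN/m³.
With the apex down, the centroid sits h/3 = 3.81/3 = 1.27 m below the base (the top edge), so the centroid depth is h_c = 6.89 + 1.27 = 8.16 m.
A = ½ × 3.87 × 3.81 = 7.37235 m².
Resultant F = γ·h_c·A = 7.74009 × 8.16 × 7.37235 = 465.631 kN.
I_c = b·h³/36 = 3.87 × 3.81³/36 = 5.94543 m⁴.
Centre of pressure: y_p = y_c + I_c/(y_c·A) = 8.16 + 5.94543/(8.16 × 7.37235) = 8.16 + 0.0988296 = 8.25883 m along the plane.
The resultant acts 1.27 + 0.0988296 = 1.36883 m (along the plate) below the hinge at the top edge, so the moment about the hinge is M = F × 1.36883 = 465.631 × 1.36883 = 637.37 kN·m.
A normal force at the bottom, 3.81 m from the hinge, must supply this moment: P = 637.37/3.81 = 167.289 kN.

P ≈ 167.3 kN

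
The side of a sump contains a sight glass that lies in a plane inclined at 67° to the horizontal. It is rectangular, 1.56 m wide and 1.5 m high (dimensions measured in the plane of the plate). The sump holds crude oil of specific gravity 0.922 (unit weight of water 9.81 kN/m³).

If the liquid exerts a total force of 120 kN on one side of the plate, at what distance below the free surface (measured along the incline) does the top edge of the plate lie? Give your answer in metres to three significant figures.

γ = 0.922 × 9.81 = 9.04482 kN/m³.
A = 1.56 × 1.5 = 2.34 m².
From F = γ·h_c·A, the centroid depth is h_c = 120/(9.04482 × 2.34) = 5.66977 m.
Let θ = 67° be the plate's angle to the horizontal; measure y along the incline from where the plane meets the free surface. Vertical depth h = y·sinθ with sinθ = 0.920505.
Along the incline, y_c = h_c/sinθ = 5.66977/0.920505 = 6.15941 m.
The centroid lies 1.5/2 = 0.75 m below the top edge, so the top edge sits at y_top = 6.15941 − 0.75 = 5.40941 m along the incline.

y_top ≈ 5.41 m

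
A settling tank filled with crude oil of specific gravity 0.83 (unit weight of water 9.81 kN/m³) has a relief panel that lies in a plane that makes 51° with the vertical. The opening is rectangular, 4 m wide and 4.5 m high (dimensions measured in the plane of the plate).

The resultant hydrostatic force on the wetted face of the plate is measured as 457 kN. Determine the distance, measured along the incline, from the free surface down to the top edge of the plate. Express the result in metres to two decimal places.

γ = 0.83 × 9.81 = 8.1423 kN/m³.
A = 4 × 4.5 = 18 m².
From F = γ·h_c·A, the centroid depth is h_c = 457/(8.1423 × 18) = 3.11815 m.
The plate makes 51° with the vertical, i.e. θ = 90° − 51° = 39° to the horizontal. Measuring y along the incline from the free-surface line, vertical depth h = y·sinθ with sinθ = 0.629320.
Along the incline, y_c = h_c/sinθ = 3.11815/0.629320 = 4.95479 m.
The centroid lies 4.5/2 = 2.25 m below the top edge, so the top edge sits at y_top = 4.95479 − 2.25 = 2.70479 m along the incline.

y_top ≈ 2.70 m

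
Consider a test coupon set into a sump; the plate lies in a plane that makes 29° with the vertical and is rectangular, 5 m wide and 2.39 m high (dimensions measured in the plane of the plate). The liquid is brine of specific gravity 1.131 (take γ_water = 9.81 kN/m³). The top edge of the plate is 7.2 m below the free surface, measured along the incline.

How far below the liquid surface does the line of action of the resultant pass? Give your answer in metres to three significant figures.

h_p = 7.39 m

γ = 1.131 × 9.81 = 11.09511 kN/m³.
The plate makes 29° with the vertical, i.e. θ = 90° − 29° = 61° to the horizontal. Measuring y along the incline from the free-surface line, vertical depth h = y·sinθ with sinθ = 0.874620.
The centroid lies 2.39/2 = 1.195 m below the top edge, so y_c = 7.2 + 1.195 = 8.395 m and h_c = 8.395 × 0.874620 = 7.34243 m.
A = 5 × 2.39 = 11.95 m².
Resultant F = γ·h_c·A = 11.09511 × 7.34243 × 11.95 = 973.508 kN.
I_c = b·h³/12 = 5 × 2.39³/12 = 5.6883 m⁴.
Centre of pressure: y_p = y_c + I_c/(y_c·A) = 8.395 + 5.6883/(8.395 × 11.95) = 8.395 + 0.0567014 = 8.4517 m along the plane.
Vertically, h_p = y_p·sinθ = 8.4517 × 0.874620 = 7.39203 m.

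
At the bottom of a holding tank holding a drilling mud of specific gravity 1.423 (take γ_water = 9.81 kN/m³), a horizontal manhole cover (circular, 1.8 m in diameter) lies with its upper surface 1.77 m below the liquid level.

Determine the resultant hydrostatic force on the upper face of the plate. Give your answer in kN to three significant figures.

F ≈ 62.9 kN

γ = 1.423 × 9.81 = 13.95963 kN/m³.
The plate is horizontal, so pressure is uniform at p = γ·h = 13.95963 × 1.77 = 24.7085 kN/m².
A = π(0.9)² = 2.54469 m².
F = p·A = 24.7085 × 2.54469 = 62.8755 kN.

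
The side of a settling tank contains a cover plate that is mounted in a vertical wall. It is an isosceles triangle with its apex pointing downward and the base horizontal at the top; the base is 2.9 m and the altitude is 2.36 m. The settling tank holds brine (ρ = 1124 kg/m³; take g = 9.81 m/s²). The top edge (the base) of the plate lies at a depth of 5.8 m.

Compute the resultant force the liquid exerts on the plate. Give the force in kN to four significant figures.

γ = ρg = 1124 × 9.81 / 1000 = 11.02644 kN/m³.
With the apex down, the centroid sits h/3 = 2.36/3 = 0.786667 m below the base (the top edge), so the centroid depth is h_c = 5.8 + 0.786667 = 6.58667 m.
A = ½ × 2.9 × 2.36 = 3.422 m².
Resultant F = γ·h_c·A = 11.02644 × 6.58667 × 3.422 = 248.531 kN.

F ≈ 248.5 kN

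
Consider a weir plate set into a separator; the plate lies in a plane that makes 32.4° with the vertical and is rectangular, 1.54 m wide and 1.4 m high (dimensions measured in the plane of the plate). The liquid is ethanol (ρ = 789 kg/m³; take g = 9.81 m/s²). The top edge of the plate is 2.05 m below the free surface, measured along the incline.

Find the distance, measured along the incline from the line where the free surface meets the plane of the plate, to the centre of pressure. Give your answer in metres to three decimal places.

γ = ρg = 789 × 9.81 / 1000 = 7.74009 kN/m³.
The plate makes 32.4° with the vertical, i.e. θ = 90° − 32.4° = 57.6° to the horizontal. Measuring y along the incline from the free-surface line, vertical depth h = y·sinθ with sinθ = 0.844328.
The centroid lies 1.4/2 = 0.7 m below the top edge, so y_c = 2.05 + 0.7 = 2.75 m and h_c = 2.75 × 0.844328 = 2.3219 m.
A = 1.54 × 1.4 = 2.156 m².
Resultant F = γ·h_c·A = 7.74009 × 2.3219 × 2.156 = 38.747 kN.
I_c = b·h³/12 = 1.54 × 1.4³/12 = 0.352147 m⁴.
Centre of pressure: y_p = y_c + I_c/(y_c·A) = 2.75 + 0.352147/(2.75 × 2.156) = 2.75 + 0.059394 = 2.80939 m along the plane.

y_p = 2.809 m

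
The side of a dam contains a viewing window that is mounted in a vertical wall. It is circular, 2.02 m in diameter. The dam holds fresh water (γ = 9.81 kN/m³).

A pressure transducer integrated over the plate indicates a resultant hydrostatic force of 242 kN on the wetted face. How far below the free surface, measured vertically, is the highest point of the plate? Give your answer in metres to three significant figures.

d_top ≈ 6.69 m

γ = 9.81 kN/m³.
A = π(1.01)² = 3.20474 m².
From F = γ·h_c·A, the centroid depth is h_c = 242/(9.81 × 3.20474) = 7.69757 m.
The centroid is at the centre, 1.01 m below the top of the plate, so the highest point sits at h_top = 7.69757 − 1.01 = 6.68757 m below the surface.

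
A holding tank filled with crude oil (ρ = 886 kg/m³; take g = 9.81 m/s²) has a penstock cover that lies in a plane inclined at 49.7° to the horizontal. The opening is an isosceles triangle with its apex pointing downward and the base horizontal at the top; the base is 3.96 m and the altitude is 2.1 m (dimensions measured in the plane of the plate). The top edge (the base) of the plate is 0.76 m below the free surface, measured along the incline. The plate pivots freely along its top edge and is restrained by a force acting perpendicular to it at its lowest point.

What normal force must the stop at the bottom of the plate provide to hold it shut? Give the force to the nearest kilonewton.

γ = ρg = 886 × 9.81 / 1000 = 8.69166 kN/m³.
Let θ = 49.7° be the plate's angle to the horizontal; measure y along the incline from where the plane meets the free surface. Vertical depth h = y·sinθ with sinθ = 0.762668.
With the apex down, the centroid sits h/3 = 2.1/3 = 0.7 m below the base (the top edge), so y_c = 0.76 + 0.7 = 1.46 m and h_c = 1.46 × 0.762668 = 1.1135 m.
A = ½ × 3.96 × 2.1 = 4.158 m².
Resultant F = γ·h_c·A = 8.69166 × 1.1135 × 4.158 = 40.2418 kN.
I_c = b·h³/36 = 3.96 × 2.1³/36 = 1.01871 m⁴.
Centre of pressure: y_p = y_c + I_c/(y_c·A) = 1.46 + 1.01871/(1.46 × 4.158) = 1.46 + 0.167808 = 1.62781 m along the plane.
The resultant acts 0.7 + 0.167808 = 0.867808 m (along the plate) below the hinge at the top edge, so the moment about the hinge is M = F × 0.867808 = 40.2418 × 0.867808 = 34.9222 kN·m.
A normal force at the bottom, 2.1 m from the hinge, must supply this moment: P = 34.9222/2.1 = 16.6296 kN.

P ≈ 17 kN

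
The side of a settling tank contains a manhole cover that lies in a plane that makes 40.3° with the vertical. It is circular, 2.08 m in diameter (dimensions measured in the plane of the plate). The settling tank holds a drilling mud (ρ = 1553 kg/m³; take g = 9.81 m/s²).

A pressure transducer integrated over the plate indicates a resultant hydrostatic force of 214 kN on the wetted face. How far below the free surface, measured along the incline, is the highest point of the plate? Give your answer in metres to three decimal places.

y_top ≈ 4.380 m

γ = ρg = 1553 × 9.81 / 1000 = 15.23493 kN/m³.
A = π(1.04)² = 3.39795 m².
From F = γ·h_c·A, the centroid depth is h_c = 214/(15.23493 × 3.39795) = 4.13387 m.
The plate makes 40.3° with the vertical, i.e. θ = 90° − 40.3° = 49.7° to the horizontal. Measuring y along the incline from the free-surface line, vertical depth h = y·sinθ with sinθ = 0.762668.
Along the incline, y_c = h_c/sinθ = 4.13387/0.762668 = 5.42027 m.
The centroid is at the centre, 1.04 m below the top of the plate, so the highest point sits at y_top = 5.42027 − 1.04 = 4.38027 m along the incline.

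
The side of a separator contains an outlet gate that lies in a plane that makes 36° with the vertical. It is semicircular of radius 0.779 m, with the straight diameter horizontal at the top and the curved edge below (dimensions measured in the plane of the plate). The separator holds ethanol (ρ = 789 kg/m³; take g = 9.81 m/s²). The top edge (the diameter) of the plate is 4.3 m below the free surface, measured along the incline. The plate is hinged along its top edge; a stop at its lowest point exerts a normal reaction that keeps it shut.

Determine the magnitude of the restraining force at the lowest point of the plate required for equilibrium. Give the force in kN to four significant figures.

P ≈ 12.06 kN

γ = ρg = 789 × 9.81 / 1000 = 7.74009 kN/m³.
The plate makes 36° with the vertical, i.e. θ = 90° − 36° = 54° to the horizontal. Measuring y along the incline from the free-surface line, vertical depth h = y·sinθ with sinθ = 0.809017.
The centroid of a semicircle lies 4r/(3π) = 0.330618 m from the diameter, here below the top edge, so y_c = 4.3 + 0.330618 = 4.63062 m and h_c = 4.63062 × 0.809017 = 3.74625 m.
A = πr²/2 = π × 0.779²/2 = 0.953224 m².
Resultant F = γ·h_c·A = 7.74009 × 3.74625 × 0.953224 = 27.64 kN.
I_c = (π/8 − 8/(9π))·r⁴ = 0.109757 × 0.779⁴ = 0.0404187 m⁴.
Centre of pressure: y_p = y_c + I_c/(y_c·A) = 4.63062 + 0.0404187/(4.63062 × 0.953224) = 4.63062 + 0.00915689 = 4.63978 m along the plane.
The resultant acts 0.330618 + 0.00915689 = 0.339775 m (along the plate) below the hinge at the top edge, so the moment about the hinge is M = F × 0.339775 = 27.64 × 0.339775 = 9.39138 kN·m.
A normal force at the bottom, 0.779 m from the hinge, must supply this moment: P = 9.39138/0.779 = 12.0557 kN.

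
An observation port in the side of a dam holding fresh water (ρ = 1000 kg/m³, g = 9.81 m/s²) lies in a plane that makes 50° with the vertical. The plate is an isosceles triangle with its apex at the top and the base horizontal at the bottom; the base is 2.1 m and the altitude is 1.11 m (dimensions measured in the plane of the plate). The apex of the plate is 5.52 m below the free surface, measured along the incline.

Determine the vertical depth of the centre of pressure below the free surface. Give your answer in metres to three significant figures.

h_p = 4.03 m

γ = ρg = 1000 × 9.81 = 9810 N/m³ = 9.81 kN/m³.
The plate makes 50° with the vertical, i.e. θ = 90° − 50° = 40° to the horizontal. Measuring y along the incline from the free-surface line, vertical depth h = y·sinθ with sinθ = 0.642788.
With the apex up, the centroid sits 2h/3 = 2 × 1.11/3 = 0.74 m below the apex, so y_c = 5.52 + 0.74 = 6.26 m and h_c = 6.26 × 0.642788 = 4.02385 m.
A = ½ × 2.1 × 1.11 = 1.1655 m².
Resultant F = γ·h_c·A = 9.81 × 4.02385 × 1.1655 = 46.0069 kN.
I_c = b·h³/36 = 2.1 × 1.11³/36 = 0.0797785 m⁴.
Centre of pressure: y_p = y_c + I_c/(y_c·A) = 6.26 + 0.0797785/(6.26 × 1.1655) = 6.26 + 0.0109345 = 6.27093 m along the plane.
Vertically, h_p = y_p·sinθ = 6.27093 × 0.642788 = 4.03088 m.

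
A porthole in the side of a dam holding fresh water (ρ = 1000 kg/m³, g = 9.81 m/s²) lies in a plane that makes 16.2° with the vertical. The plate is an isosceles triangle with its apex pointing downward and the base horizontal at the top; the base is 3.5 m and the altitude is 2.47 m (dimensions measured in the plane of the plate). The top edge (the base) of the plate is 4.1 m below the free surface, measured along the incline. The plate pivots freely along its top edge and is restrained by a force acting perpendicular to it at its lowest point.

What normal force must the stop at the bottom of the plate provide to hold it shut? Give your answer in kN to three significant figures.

P ≈ 72.4 kN

γ = ρg = 1000 × 9.81 = 9810 N/m³ = 9.81 kN/m³.
The plate makes 16.2° with the vertical, i.e. θ = 90° − 16.2° = 73.8° to the horizontal. Measuring y along the incline from the free-surface line, vertical depth h = y·sinθ with sinθ = 0.960294.
With the apex down, the centroid sits h/3 = 2.47/3 = 0.823333 m below the base (the top edge), so y_c = 4.1 + 0.823333 = 4.92333 m and h_c = 4.92333 × 0.960294 = 4.72784 m.
A = ½ × 3.5 × 2.47 = 4.3225 m².
Resultant F = γ·h_c·A = 9.81 × 4.72784 × 4.3225 = 200.478 kN.
I_c = b·h³/36 = 3.5 × 2.47³/36 = 1.46506 m⁴.
Centre of pressure: y_p = y_c + I_c/(y_c·A) = 4.92333 + 1.46506/(4.92333 × 4.3225) = 4.92333 + 0.0688433 = 4.99217 m along the plane.
The resultant acts 0.823333 + 0.0688433 = 0.892176 m (along the plate) below the hinge at the top edge, so the moment about the hinge is M = F × 0.892176 = 200.478 × 0.892176 = 178.862 kN·m.
A normal force at the bottom, 2.47 m from the hinge, must supply this moment: P = 178.862/2.47 = 72.4138 kN.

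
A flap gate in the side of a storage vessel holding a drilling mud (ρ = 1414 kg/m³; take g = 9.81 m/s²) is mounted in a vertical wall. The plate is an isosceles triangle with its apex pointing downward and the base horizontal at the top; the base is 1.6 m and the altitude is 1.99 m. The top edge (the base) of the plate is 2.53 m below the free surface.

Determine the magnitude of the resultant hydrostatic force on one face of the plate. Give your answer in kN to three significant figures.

F ≈ 70.5 kN

γ = ρg = 1414 × 9.81 / 1000 = 13.87134 kN/m³.
With the apex down, the centroid sits h/3 = 1.99/3 = 0.663333 m below the base (the top edge), so the centroid depth is h_c = 2.53 + 0.663333 = 3.19333 m.
A = ½ × 1.6 × 1.99 = 1.592 m².
Resultant F = γ·h_c·A = 13.87134 × 3.19333 × 1.592 = 70.5189 kN.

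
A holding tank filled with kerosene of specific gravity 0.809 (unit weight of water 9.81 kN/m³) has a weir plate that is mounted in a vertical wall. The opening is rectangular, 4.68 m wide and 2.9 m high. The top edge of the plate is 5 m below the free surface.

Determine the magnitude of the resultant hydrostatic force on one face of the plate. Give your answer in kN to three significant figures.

F ≈ 695 kN

γ = 0.809 × 9.81 = 7.93629 kN/m³.
The centroid lies 2.9/2 = 1.45 m below the top edge, so the centroid depth is h_c = 5 + 1.45 = 6.45 m.
A = 4.68 × 2.9 = 13.572 m².
Resultant F = γ·h_c·A = 7.93629 × 6.45 × 13.572 = 694.738 kN.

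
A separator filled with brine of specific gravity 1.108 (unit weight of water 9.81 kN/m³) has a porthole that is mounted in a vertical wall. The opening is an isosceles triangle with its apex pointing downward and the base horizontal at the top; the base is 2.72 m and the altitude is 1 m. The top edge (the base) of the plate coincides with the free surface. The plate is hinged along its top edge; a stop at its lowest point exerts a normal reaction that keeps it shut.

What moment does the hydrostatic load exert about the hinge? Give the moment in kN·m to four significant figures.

M ≈ 2.464 kN·m

γ = 1.108 × 9.81 = 10.86948 kN/m³.
With the apex down, the centroid sits h/3 = 1/3 = 0.333333 m below the base (the top edge), so the centroid depth is h_c = 0.333333 m.
A = ½ × 2.72 × 1 = 1.36 m².
Resultant F = γ·h_c·A = 10.86948 × 0.333333 × 1.36 = 4.92749 kN.
I_c = b·h³/36 = 2.72 × 1³/36 = 0.0755556 m⁴.
Centre of pressure: y_p = y_c + I_c/(y_c·A) = 0.333333 + 0.0755556/(0.333333 × 1.36) = 0.333333 + 0.166667 = 0.5 m along the plane.
The resultant acts 0.333333 + 0.166667 = 0.5 m (along the plate) below the hinge at the top edge, so the moment about the hinge is M = F × 0.5 = 4.92749 × 0.5 = 2.46374 kN·m.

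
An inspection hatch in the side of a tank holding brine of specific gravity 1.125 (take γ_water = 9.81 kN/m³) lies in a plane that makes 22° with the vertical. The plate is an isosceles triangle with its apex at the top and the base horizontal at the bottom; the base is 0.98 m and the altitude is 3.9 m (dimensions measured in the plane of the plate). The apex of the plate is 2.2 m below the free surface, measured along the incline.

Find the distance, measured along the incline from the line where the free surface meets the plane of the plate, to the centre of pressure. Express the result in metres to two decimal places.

γ = 1.125 × 9.81 = 11.03625 kN/m³.
The plate makes 22° with the vertical, i.e. θ = 90° − 22° = 68° to the horizontal. Measuring y along the incline from the free-surface line, vertical depth h = y·sinθ with sinθ = 0.927184.
With the apex up, the centroid sits 2h/3 = 2 × 3.9/3 = 2.6 m below the apex, so y_c = 2.2 + 2.6 = 4.8 m and h_c = 4.8 × 0.927184 = 4.45048 m.
A = ½ × 0.98 × 3.9 = 1.911 m².
Resultant F = γ·h_c·A = 11.03625 × 4.45048 × 1.911 = 93.8618 kN.
I_c = b·h³/36 = 0.98 × 3.9³/36 = 1.61479 m⁴.
Centre of pressure: y_p = y_c + I_c/(y_c·A) = 4.8 + 1.61479/(4.8 × 1.911) = 4.8 + 0.176041 = 4.97604 m along the plane.

y_p = 4.98 m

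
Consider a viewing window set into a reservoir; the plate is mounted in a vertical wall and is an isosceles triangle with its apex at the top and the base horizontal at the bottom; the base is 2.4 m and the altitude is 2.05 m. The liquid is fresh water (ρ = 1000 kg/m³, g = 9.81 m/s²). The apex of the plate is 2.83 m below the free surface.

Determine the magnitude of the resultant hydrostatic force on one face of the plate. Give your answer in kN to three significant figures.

γ = ρg = 1000 × 9.81 = 9810 N/m³ = 9.81 kN/m³.
With the apex up, the centroid sits 2h/3 = 2 × 2.05/3 = 1.36667 m below the apex, so the centroid depth is h_c = 2.83 + 1.36667 = 4.19667 m.
A = ½ × 2.4 × 2.05 = 2.46 m².
Resultant F = γ·h_c·A = 9.81 × 4.19667 × 2.46 = 101.277 kN.

F ≈ 101 kN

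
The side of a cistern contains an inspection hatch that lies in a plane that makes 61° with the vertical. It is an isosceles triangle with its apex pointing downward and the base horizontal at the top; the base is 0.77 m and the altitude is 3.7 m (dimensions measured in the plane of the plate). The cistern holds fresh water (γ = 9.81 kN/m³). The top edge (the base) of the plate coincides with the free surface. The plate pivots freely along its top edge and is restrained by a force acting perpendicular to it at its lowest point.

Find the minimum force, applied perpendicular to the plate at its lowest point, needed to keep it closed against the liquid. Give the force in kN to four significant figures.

P ≈ 4.178 kN

γ = 9.81 kN/m³.
The plate makes 61° with the vertical, i.e. θ = 90° − 61° = 29° to the horizontal. Measuring y along the incline from the free-surface line, vertical depth h = y·sinθ with sinθ = 0.484810.
With the apex down, the centroid sits h/3 = 3.7/3 = 1.23333 m below the base (the top edge), so y_c = 1.23333 m and h_c = 1.23333 × 0.484810 = 0.597931 m.
A = ½ × 0.77 × 3.7 = 1.4245 m².
Resultant F = γ·h_c·A = 9.81 × 0.597931 × 1.4245 = 8.35569 kN.
I_c = b·h³/36 = 0.77 × 3.7³/36 = 1.08341 m⁴.
Centre of pressure: y_p = y_c + I_c/(y_c·A) = 1.23333 + 1.08341/(1.23333 × 1.4245) = 1.23333 + 0.616668 = 1.85 m along the plane.
The resultant acts 1.23333 + 0.616668 = 1.85 m (along the plate) below the hinge at the top edge, so the moment about the hinge is M = F × 1.85 = 8.35569 × 1.85 = 15.458 kN·m.
A normal force at the bottom, 3.7 m from the hinge, must supply this moment: P = 15.458/3.7 = 4.17784 kN.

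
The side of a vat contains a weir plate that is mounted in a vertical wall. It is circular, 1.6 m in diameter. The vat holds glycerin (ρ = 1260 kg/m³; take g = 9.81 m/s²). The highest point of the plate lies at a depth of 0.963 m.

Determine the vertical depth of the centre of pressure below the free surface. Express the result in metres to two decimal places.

γ = ρg = 1260 × 9.81 / 1000 = 12.3606 kN/m³.
The centroid is at the centre, 0.8 m below the top of the plate, so the centroid depth is h_c = 0.963 + 0.8 = 1.763 m.
A = π(0.8)² = 2.01062 m².
Resultant F = γ·h_c·A = 12.3606 × 1.763 × 2.01062 = 43.8149 kN.
I_c = πr⁴/4 = π × 0.8⁴/4 = 0.321699 m⁴.
Centre of pressure: y_p = y_c + I_c/(y_c·A) = 1.763 + 0.321699/(1.763 × 2.01062) = 1.763 + 0.0907543 = 1.85375 m along the plane.

h_p = 1.85 m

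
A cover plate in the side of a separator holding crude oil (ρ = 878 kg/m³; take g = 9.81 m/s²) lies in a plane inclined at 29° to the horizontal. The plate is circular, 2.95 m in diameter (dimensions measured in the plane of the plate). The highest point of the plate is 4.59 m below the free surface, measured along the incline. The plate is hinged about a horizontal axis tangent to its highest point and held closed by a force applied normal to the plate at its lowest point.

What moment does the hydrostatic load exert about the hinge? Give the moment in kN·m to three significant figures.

M ≈ 271 kN·m

γ = ρg = 878 × 9.81 / 1000 = 8.61318 kN/m³.
Let θ = 29° be the plate's angle to the horizontal; measure y along the incline from where the plane meets the free surface. Vertical depth h = y·sinθ with sinθ = 0.484810.
The centroid is at the centre, 1.475 m below the top of the plate, so y_c = 4.59 + 1.475 = 6.065 m and h_c = 6.065 × 0.484810 = 2.94037 m.
A = π(1.475)² = 6.83493 m².
Resultant F = γ·h_c·A = 8.61318 × 2.94037 × 6.83493 = 173.101 kN.
I_c = πr⁴/4 = π × 1.475⁴/4 = 3.71756 m⁴.
Centre of pressure: y_p = y_c + I_c/(y_c·A) = 6.065 + 3.71756/(6.065 × 6.83493) = 6.065 + 0.0896795 = 6.15468 m along the plane.
The resultant acts 1.475 + 0.0896795 = 1.56468 m (along the plate) below the hinge at the top edge, so the moment about the hinge is M = F × 1.56468 = 173.101 × 1.56468 = 270.848 kN·m.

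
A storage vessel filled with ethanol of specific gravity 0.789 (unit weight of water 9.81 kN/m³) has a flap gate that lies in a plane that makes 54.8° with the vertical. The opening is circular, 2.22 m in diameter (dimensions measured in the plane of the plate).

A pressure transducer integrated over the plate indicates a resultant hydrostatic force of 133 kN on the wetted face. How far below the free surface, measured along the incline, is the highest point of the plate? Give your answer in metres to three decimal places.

γ = 0.789 × 9.81 = 7.74009 kN/m³.
A = π(1.11)² = 3.87076 m².
From F = γ·h_c·A, the centroid depth is h_c = 133/(7.74009 × 3.87076) = 4.43925 m.
The plate makes 54.8° with the vertical, i.e. θ = 90° − 54.8° = 35.2° to the horizontal. Measuring y along the incline from the free-surface line, vertical depth h = y·sinθ with sinθ = 0.576432.
Along the incline, y_c = h_c/sinθ = 4.43925/0.576432 = 7.70126 m.
The centroid is at the centre, 1.11 m below the top of the plate, so the highest point sits at y_top = 7.70126 − 1.11 = 6.59126 m along the incline.

y_top ≈ 6.591 m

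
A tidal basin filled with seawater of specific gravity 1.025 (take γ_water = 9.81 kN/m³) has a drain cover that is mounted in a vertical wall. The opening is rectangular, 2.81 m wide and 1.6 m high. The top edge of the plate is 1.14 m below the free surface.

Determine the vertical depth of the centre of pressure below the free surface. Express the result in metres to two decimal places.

γ = 1.025 × 9.81 = 10.05525 kN/m³.
The centroid lies 1.6/2 = 0.8 m below the top edge, so the centroid depth is h_c = 1.14 + 0.8 = 1.94 m.
A = 2.81 × 1.6 = 4.496 m².
Resultant F = γ·h_c·A = 10.05525 × 1.94 × 4.496 = 87.7043 kN.
I_c = b·h³/12 = 2.81 × 1.6³/12 = 0.959147 m⁴.
Centre of pressure: y_p = y_c + I_c/(y_c·A) = 1.94 + 0.959147/(1.94 × 4.496) = 1.94 + 0.109966 = 2.04997 m along the plane.

h_p = 2.05 m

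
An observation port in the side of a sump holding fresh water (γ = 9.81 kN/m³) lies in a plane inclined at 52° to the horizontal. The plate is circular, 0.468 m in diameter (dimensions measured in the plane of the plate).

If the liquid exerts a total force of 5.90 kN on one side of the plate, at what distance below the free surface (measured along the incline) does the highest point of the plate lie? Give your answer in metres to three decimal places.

y_top ≈ 4.203 m

γ = 9.81 kN/m³.
A = π(0.234)² = 0.172021 m².
From F = γ·h_c·A, the centroid depth is h_c = 5.90/(9.81 × 0.172021) = 3.49624 m.
Let θ = 52° be the plate's angle to the horizontal; measure y along the incline from where the plane meets the free surface. Vertical depth h = y·sinθ with sinθ = 0.788011.
Along the incline, y_c = h_c/sinθ = 3.49624/0.788011 = 4.43679 m.
The centroid is at the centre, 0.234 m below the top of the plate, so the highest point sits at y_top = 4.43679 − 0.234 = 4.20279 m along the incline.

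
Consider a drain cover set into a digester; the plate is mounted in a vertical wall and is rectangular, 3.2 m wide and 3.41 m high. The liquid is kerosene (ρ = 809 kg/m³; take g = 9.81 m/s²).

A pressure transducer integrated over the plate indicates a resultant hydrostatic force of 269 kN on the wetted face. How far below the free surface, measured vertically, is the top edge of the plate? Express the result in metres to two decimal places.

γ = ρg = 809 × 9.81 / 1000 = 7.93629 kN/m³.
A = 3.2 × 3.41 = 10.912 m².
From F = γ·h_c·A, the centroid depth is h_c = 269/(7.93629 × 10.912) = 3.10621 m.
The centroid lies 3.41/2 = 1.705 m below the top edge, so the top edge sits at h_top = 3.10621 − 1.705 = 1.40121 m below the surface.

d_top ≈ 1.40 m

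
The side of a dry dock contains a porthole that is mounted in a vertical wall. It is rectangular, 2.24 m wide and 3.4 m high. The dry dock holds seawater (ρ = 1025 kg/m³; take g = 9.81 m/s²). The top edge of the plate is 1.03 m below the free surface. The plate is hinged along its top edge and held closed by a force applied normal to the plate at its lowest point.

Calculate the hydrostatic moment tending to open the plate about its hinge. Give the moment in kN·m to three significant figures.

γ = ρg = 1025 × 9.81 / 1000 = 10.05525 kN/m³.
The centroid lies 3.4/2 = 1.7 m below the top edge, so the centroid depth is h_c = 1.03 + 1.7 = 2.73 m.
A = 2.24 × 3.4 = 7.616 m².
Resultant F = γ·h_c·A = 10.05525 × 2.73 × 7.616 = 209.066 kN.
I_c = b·h³/12 = 2.24 × 3.4³/12 = 7.33675 m⁴.
Centre of pressure: y_p = y_c + I_c/(y_c·A) = 2.73 + 7.33675/(2.73 × 7.616) = 2.73 + 0.35287 = 3.08287 m along the plane.
The resultant acts 1.7 + 0.35287 = 2.05287 m (along the plate) below the hinge at the top edge, so the moment about the hinge is M = F × 2.05287 = 209.066 × 2.05287 = 429.185 kN·m.

M ≈ 429 kN·m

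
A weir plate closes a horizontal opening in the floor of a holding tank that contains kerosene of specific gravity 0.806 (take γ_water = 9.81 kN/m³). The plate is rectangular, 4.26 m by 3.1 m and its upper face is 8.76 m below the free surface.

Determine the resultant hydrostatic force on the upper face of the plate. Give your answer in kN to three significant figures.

F ≈ 915 kN

γ = 0.806 × 9.81 = 7.90686 kN/m³.
The plate is horizontal, so pressure is uniform at p = γ·h = 7.90686 × 8.76 = 69.2641 kN/m².
A = 4.26 × 3.1 = 13.206 m².
F = p·A = 69.2641 × 13.206 = 914.702 kN.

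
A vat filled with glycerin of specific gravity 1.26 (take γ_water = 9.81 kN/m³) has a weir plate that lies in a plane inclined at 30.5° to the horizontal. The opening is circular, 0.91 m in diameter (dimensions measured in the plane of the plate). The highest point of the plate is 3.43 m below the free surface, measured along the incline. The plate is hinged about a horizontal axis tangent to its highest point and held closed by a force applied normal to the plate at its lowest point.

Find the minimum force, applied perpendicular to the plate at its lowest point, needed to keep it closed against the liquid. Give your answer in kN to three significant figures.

P ≈ 8.16 kN

γ = 1.26 × 9.81 = 12.3606 kN/m³.
Let θ = 30.5° be the plate's angle to the horizontal; measure y along the incline from where the plane meets the free surface. Vertical depth h = y·sinθ with sinθ = 0.507538.
The centroid is at the centre, 0.455 m below the top of the plate, so y_c = 3.43 + 0.455 = 3.885 m and h_c = 3.885 × 0.507538 = 1.97179 m.
A = π(0.455)² = 0.650388 m².
Resultant F = γ·h_c·A = 12.3606 × 1.97179 × 0.650388 = 15.8516 kN.
I_c = πr⁴/4 = π × 0.455⁴/4 = 0.0336617 m⁴.
Centre of pressure: y_p = y_c + I_c/(y_c·A) = 3.885 + 0.0336617/(3.885 × 0.650388) = 3.885 + 0.0133221 = 3.89832 m along the plane.
The resultant acts 0.455 + 0.0133221 = 0.468322 m (along the plate) below the hinge at the top edge, so the moment about the hinge is M = F × 0.468322 = 15.8516 × 0.468322 = 7.42365 kN·m.
A normal force at the bottom, 0.91 m from the hinge, must supply this moment: P = 7.42365/0.91 = 8.15786 kN.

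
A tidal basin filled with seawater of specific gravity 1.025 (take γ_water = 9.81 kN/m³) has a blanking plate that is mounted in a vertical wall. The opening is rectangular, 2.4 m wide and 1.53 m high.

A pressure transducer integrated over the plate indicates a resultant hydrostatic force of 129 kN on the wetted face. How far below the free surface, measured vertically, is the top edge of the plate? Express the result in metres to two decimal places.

γ = 1.025 × 9.81 = 10.05525 kN/m³.
A = 2.4 × 1.53 = 3.672 m².
From F = γ·h_c·A, the centroid depth is h_c = 129/(10.05525 × 3.672) = 3.49377 m.
The centroid lies 1.53/2 = 0.765 m below the top edge, so the top edge sits at h_top = 3.49377 − 0.765 = 2.72877 m below the surface.

d_top ≈ 2.73 m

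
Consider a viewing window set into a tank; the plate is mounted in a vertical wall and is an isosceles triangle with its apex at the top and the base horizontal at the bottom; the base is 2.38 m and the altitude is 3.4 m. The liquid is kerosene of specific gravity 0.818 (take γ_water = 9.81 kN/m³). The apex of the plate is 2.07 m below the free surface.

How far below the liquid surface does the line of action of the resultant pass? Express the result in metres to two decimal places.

γ = 0.818 × 9.81 = 8.02458 kN/m³.
With the apex up, the centroid sits 2h/3 = 2 × 3.4/3 = 2.26667 m below the apex, so the centroid depth is h_c = 2.07 + 2.26667 = 4.33667 m.
A = ½ × 2.38 × 3.4 = 4.046 m².
Resultant F = γ·h_c·A = 8.02458 × 4.33667 × 4.046 = 140.801 kN.
I_c = b·h³/36 = 2.38 × 3.4³/36 = 2.59843 m⁴.
Centre of pressure: y_p = y_c + I_c/(y_c·A) = 4.33667 + 2.59843/(4.33667 × 4.046) = 4.33667 + 0.148091 = 4.48476 m along the plane.

h_p = 4.48 m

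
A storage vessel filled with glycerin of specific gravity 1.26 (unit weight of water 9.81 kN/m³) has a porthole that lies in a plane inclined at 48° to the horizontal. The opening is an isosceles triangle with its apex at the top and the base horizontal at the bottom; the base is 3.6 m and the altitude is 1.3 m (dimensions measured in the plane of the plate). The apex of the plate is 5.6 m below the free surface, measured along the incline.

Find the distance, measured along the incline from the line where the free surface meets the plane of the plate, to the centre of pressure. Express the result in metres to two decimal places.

γ = 1.26 × 9.81 = 12.3606 kN/m³.
Let θ = 48° be the plate's angle to the horizontal; measure y along the incline from where the plane meets the free surface. Vertical depth h = y·sinθ with sinθ = 0.743145.
With the apex up, the centroid sits 2h/3 = 2 × 1.3/3 = 0.866667 m below the apex, so y_c = 5.6 + 0.866667 = 6.46667 m and h_c = 6.46667 × 0.743145 = 4.80567 m.
A = ½ × 3.6 × 1.3 = 2.34 m².
Resultant F = γ·h_c·A = 12.3606 × 4.80567 × 2.34 = 138.998 kN.
I_c = b·h³/36 = 3.6 × 1.3³/36 = 0.2197 m⁴.
Centre of pressure: y_p = y_c + I_c/(y_c·A) = 6.46667 + 0.2197/(6.46667 × 2.34) = 6.46667 + 0.0145189 = 6.48119 m along the plane.

y_p = 6.48 m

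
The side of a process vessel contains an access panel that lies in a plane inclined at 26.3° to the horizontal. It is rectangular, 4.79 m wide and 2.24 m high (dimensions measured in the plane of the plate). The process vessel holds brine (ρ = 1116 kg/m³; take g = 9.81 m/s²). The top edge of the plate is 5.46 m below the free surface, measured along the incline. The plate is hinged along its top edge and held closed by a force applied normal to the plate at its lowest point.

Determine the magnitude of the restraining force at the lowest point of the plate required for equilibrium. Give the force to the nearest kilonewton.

P ≈ 181 kN

γ = ρg = 1116 × 9.81 / 1000 = 10.94796 kN/m³.
Let θ = 26.3° be the plate's angle to the horizontal; measure y along the incline from where the plane meets the free surface. Vertical depth h = y·sinθ with sinθ = 0.443071.
The centroid lies 2.24/2 = 1.12 m below the top edge, so y_c = 5.46 + 1.12 = 6.58 m and h_c = 6.58 × 0.443071 = 2.91541 m.
A = 4.79 × 2.24 = 10.7296 m².
Resultant F = γ·h_c·A = 10.94796 × 2.91541 × 10.7296 = 342.465 kN.
I_c = b·h³/12 = 4.79 × 2.24³/12 = 4.4864 m⁴.
Centre of pressure: y_p = y_c + I_c/(y_c·A) = 6.58 + 4.4864/(6.58 × 10.7296) = 6.58 + 0.0635461 = 6.64355 m along the plane.
The resultant acts 1.12 + 0.0635461 = 1.18355 m (along the plate) below the hinge at the top edge, so the moment about the hinge is M = F × 1.18355 = 342.465 × 1.18355 = 405.324 kN·m.
A normal force at the bottom, 2.24 m from the hinge, must supply this moment: P = 405.324/2.24 = 180.948 kN.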